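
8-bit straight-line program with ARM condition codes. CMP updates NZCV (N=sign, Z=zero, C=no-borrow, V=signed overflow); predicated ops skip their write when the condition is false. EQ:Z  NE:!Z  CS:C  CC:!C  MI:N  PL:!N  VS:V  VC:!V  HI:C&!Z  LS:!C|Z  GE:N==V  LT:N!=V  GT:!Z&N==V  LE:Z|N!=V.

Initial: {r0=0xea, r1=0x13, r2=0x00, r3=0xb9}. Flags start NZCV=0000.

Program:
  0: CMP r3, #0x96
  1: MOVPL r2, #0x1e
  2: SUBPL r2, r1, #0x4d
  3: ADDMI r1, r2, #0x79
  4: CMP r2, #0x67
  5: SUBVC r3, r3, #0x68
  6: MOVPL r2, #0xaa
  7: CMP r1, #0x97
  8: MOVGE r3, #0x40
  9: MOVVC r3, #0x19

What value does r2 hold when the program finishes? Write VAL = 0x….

0: ✓ CMP  NZCV=0010
1: ✓ MOVPL  r2←0x1e
2: ✓ SUBPL  r2←0xc6
3: · ADDMI
4: ✓ CMP  NZCV=0011
5: · SUBVC
6: ✓ MOVPL  r2←0xaa
7: ✓ CMP  NZCV=0000
8: ✓ MOVGE  r3←0x40
9: ✓ MOVVC  r3←0x19

VAL = 0xaa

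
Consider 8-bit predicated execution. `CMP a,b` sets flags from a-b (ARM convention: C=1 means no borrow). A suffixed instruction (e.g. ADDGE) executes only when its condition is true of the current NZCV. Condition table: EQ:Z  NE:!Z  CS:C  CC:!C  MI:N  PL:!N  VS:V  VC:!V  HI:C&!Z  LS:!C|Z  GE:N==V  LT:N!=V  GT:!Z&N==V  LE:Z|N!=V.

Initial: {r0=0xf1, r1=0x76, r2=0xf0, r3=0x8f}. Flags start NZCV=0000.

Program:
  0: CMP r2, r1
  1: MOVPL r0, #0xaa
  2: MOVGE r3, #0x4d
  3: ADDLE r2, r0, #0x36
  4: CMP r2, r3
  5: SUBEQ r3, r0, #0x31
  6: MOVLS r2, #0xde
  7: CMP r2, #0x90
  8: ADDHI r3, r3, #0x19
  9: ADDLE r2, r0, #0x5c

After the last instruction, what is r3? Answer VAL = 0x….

0: ✓ CMP  NZCV=0011
1: ✓ MOVPL  r0←0xaa
2: · MOVGE
3: ✓ ADDLE  r2←0xe0
4: ✓ CMP  NZCV=0010
5: · SUBEQ
6: · MOVLS
7: ✓ CMP  NZCV=0010
8: ✓ ADDHI  r3←0xa8
9: · ADDLE

VAL = 0xa8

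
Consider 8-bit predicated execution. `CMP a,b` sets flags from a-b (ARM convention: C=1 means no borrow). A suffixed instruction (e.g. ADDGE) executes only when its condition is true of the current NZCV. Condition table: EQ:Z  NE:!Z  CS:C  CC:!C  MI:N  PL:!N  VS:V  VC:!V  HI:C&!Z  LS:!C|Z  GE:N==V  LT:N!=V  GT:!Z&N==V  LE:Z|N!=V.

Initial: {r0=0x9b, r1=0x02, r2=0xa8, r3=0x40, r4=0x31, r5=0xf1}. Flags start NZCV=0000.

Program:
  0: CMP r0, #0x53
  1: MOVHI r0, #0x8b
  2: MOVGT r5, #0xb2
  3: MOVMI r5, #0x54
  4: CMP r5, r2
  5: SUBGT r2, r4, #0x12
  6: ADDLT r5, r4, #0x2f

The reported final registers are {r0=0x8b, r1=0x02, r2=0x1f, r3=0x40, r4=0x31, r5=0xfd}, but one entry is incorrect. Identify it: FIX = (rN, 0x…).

0: ✓ CMP  NZCV=0011
1: ✓ MOVHI  r0←0x8b
2: · MOVGT
3: · MOVMI
4: ✓ CMP  NZCV=0010
5: ✓ SUBGT  r2←0x1f
6: · ADDLT

FIX = (r5, 0xf1)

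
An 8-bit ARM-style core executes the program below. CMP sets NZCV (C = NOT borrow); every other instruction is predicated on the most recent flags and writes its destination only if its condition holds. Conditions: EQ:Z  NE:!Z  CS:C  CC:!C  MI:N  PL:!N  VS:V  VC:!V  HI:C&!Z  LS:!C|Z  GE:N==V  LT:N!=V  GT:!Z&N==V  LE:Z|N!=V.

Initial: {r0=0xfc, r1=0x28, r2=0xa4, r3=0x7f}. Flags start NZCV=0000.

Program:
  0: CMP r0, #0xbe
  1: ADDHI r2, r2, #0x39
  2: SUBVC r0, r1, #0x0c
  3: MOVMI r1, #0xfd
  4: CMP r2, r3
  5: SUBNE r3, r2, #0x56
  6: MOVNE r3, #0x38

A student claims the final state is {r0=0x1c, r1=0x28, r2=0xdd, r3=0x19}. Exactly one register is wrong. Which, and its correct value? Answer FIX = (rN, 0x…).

[0] flags=0010 → (cmp)
[1] flags=0010 HI?T → r2=0xdd
[2] flags=0010 VC?T → r0=0x1c
[3] flags=0010 MI?F → skip
[4] flags=0011 → (cmp)
[5] flags=0011 NE?T → r3=0x87
[6] flags=0011 NE?T → r3=0x38

FIX = (r3, 0x38)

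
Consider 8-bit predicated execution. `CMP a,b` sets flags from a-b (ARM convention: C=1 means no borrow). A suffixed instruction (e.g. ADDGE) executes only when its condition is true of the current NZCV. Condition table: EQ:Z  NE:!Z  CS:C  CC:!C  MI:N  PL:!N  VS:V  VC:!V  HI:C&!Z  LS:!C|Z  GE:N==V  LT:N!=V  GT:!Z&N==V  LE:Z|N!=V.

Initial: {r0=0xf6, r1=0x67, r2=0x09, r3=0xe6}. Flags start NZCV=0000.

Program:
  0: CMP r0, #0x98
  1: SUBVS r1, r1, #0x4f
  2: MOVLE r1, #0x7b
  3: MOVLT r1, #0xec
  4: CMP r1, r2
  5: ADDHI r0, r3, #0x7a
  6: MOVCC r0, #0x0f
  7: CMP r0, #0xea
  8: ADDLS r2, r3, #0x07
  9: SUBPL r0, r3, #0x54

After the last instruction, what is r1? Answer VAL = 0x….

[0] flags=0010 → (cmp)
[1] flags=0010 VS?F → skip
[2] flags=0010 LE?F → skip
[3] flags=0010 LT?F → skip
[4] flags=0010 → (cmp)
[5] flags=0010 HI?T → r0=0x60
[6] flags=0010 CC?F → skip
[7] flags=0000 → (cmp)
[8] flags=0000 LS?T → r2=0xed
[9] flags=0000 PL?T → r0=0x92

VAL = 0x67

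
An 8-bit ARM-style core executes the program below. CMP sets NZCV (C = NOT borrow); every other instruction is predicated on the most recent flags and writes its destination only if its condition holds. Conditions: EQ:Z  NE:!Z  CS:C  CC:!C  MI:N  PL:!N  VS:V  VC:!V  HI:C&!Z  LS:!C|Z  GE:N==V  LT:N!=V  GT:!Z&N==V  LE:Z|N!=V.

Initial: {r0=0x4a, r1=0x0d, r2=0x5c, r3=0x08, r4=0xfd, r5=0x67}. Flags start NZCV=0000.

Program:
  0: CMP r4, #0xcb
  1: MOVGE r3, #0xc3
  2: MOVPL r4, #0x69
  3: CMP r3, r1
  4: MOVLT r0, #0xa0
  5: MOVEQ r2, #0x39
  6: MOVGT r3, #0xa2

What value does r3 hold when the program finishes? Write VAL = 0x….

VAL = 0xc3

0: ✓ CMP  NZCV=0010
1: ✓ MOVGE  r3←0xc3
2: ✓ MOVPL  r4←0x69
3: ✓ CMP  NZCV=1010
4: ✓ MOVLT  r0←0xa0
5: · MOVEQ
6: · MOVGT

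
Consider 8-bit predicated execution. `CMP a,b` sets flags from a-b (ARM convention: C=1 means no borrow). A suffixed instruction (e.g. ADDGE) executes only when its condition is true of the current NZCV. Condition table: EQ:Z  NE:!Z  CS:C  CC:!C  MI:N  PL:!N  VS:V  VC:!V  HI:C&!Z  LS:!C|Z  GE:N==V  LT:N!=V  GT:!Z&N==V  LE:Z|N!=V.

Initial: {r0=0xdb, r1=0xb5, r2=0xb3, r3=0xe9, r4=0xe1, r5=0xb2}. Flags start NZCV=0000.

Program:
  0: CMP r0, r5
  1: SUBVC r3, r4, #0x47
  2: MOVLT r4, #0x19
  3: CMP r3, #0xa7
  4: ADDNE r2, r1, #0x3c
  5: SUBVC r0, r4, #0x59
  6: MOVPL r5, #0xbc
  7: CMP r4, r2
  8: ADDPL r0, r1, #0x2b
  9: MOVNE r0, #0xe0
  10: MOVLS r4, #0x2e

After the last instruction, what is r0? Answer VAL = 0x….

0: ✓ CMP  NZCV=0010
1: ✓ SUBVC  r3←0x9a
2: · MOVLT
3: ✓ CMP  NZCV=1000
4: ✓ ADDNE  r2←0xf1
5: ✓ SUBVC  r0←0x88
6: · MOVPL
7: ✓ CMP  NZCV=1000
8: · ADDPL
9: ✓ MOVNE  r0←0xe0
10: ✓ MOVLS  r4←0x2e

VAL = 0xe0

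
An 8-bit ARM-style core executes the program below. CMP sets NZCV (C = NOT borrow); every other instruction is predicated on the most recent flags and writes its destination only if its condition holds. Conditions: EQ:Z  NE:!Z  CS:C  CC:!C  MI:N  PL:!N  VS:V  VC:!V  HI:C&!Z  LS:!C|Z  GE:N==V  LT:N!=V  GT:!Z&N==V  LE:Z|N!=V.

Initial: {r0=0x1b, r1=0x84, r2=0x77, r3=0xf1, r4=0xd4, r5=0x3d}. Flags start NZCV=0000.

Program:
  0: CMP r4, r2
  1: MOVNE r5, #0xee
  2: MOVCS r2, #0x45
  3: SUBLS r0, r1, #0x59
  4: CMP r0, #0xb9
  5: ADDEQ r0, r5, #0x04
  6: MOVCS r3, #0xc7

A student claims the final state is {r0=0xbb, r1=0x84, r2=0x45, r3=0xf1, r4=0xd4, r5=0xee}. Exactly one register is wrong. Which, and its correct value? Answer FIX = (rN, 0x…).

[0] flags=0011 → (cmp)
[1] flags=0011 NE?T → r5=0xee
[2] flags=0011 CS?T → r2=0x45
[3] flags=0011 LS?F → skip
[4] flags=0000 → (cmp)
[5] flags=0000 EQ?F → skip
[6] flags=0000 CS?F → skip

FIX = (r0, 0x1b)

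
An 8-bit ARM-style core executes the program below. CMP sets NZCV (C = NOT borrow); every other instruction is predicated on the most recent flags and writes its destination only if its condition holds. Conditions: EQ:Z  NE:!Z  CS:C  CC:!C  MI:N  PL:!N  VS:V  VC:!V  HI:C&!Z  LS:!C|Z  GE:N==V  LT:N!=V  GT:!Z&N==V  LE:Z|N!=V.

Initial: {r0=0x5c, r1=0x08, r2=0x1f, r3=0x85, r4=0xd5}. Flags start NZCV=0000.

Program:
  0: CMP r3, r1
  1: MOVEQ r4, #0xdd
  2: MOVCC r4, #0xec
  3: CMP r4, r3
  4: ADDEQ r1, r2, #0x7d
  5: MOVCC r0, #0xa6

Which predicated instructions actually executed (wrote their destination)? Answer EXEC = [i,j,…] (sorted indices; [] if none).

[0] flags=0011 → (cmp)
[1] flags=0011 EQ?F → skip
[2] flags=0011 CC?F → skip
[3] flags=0010 → (cmp)
[4] flags=0010 EQ?F → skip
[5] flags=0010 CC?F → skip

EXEC = []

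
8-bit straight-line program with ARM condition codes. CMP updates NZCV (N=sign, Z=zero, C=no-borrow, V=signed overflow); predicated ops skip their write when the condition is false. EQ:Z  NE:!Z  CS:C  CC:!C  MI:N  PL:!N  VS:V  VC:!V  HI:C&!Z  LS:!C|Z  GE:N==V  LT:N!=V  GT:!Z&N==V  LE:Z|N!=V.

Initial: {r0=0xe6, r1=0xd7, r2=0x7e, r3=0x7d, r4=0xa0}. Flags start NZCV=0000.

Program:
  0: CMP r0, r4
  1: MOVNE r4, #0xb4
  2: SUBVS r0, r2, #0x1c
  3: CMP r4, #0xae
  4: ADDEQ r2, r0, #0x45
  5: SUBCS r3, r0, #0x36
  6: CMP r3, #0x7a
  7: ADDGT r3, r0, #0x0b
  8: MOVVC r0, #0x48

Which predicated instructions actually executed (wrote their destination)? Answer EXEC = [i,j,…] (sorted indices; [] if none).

0: ✓ CMP  NZCV=0010
1: ✓ MOVNE  r4←0xb4
2: · SUBVS
3: ✓ CMP  NZCV=0010
4: · ADDEQ
5: ✓ SUBCS  r3←0xb0
6: ✓ CMP  NZCV=0011
7: · ADDGT
8: · MOVVC

EXEC = [1,5]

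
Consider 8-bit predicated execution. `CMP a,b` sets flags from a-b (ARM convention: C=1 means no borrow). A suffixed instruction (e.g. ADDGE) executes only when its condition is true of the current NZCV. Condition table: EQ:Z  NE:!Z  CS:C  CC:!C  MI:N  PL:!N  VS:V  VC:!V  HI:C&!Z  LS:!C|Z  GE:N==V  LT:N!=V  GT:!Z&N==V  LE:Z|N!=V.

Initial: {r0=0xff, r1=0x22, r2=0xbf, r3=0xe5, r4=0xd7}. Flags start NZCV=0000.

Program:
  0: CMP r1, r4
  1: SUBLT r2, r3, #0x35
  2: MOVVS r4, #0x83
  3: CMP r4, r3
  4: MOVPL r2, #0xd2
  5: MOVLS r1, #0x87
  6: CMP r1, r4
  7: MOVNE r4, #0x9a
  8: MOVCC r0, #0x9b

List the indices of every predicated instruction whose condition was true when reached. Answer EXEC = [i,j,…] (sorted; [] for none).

EXEC = [5,7,8]

0: ✓ CMP  NZCV=0000
1: · SUBLT
2: · MOVVS
3: ✓ CMP  NZCV=1000
4: · MOVPL
5: ✓ MOVLS  r1←0x87
6: ✓ CMP  NZCV=1000
7: ✓ MOVNE  r4←0x9a
8: ✓ MOVCC  r0←0x9b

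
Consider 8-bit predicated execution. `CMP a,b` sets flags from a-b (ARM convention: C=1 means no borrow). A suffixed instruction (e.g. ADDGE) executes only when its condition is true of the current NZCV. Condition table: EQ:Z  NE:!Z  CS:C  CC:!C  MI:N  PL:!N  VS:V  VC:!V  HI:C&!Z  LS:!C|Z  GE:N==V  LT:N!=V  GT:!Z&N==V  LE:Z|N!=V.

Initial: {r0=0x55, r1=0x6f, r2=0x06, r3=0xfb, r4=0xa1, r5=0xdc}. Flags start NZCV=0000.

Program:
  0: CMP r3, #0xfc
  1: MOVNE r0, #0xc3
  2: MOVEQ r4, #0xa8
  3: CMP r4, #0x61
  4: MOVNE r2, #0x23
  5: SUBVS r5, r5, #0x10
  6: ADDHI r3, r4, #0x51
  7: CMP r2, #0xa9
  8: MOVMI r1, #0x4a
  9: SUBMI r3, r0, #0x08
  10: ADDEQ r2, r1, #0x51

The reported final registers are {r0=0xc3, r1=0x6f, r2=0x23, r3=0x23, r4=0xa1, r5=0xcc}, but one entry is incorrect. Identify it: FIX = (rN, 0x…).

FIX = (r3, 0xf2)

[0] flags=1000 → (cmp)
[1] flags=1000 NE?T → r0=0xc3
[2] flags=1000 EQ?F → skip
[3] flags=0011 → (cmp)
[4] flags=0011 NE?T → r2=0x23
[5] flags=0011 VS?T → r5=0xcc
[6] flags=0011 HI?T → r3=0xf2
[7] flags=0000 → (cmp)
[8] flags=0000 MI?F → skip
[9] flags=0000 MI?F → skip
[10] flags=0000 EQ?F → skip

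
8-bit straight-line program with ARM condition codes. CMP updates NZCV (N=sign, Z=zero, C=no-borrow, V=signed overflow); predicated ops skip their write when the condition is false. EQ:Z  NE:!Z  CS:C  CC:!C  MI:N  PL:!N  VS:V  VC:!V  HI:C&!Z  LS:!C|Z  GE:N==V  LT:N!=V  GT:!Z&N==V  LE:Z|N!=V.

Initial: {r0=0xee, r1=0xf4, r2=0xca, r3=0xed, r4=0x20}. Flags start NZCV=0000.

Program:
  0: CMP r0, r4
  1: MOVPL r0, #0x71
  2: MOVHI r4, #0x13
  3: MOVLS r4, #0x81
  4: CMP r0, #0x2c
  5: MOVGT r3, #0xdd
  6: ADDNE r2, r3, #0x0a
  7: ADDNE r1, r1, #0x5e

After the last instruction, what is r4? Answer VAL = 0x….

0: ✓ CMP  NZCV=1010
1: · MOVPL
2: ✓ MOVHI  r4←0x13
3: · MOVLS
4: ✓ CMP  NZCV=1010
5: · MOVGT
6: ✓ ADDNE  r2←0xf7
7: ✓ ADDNE  r1←0x52

VAL = 0x13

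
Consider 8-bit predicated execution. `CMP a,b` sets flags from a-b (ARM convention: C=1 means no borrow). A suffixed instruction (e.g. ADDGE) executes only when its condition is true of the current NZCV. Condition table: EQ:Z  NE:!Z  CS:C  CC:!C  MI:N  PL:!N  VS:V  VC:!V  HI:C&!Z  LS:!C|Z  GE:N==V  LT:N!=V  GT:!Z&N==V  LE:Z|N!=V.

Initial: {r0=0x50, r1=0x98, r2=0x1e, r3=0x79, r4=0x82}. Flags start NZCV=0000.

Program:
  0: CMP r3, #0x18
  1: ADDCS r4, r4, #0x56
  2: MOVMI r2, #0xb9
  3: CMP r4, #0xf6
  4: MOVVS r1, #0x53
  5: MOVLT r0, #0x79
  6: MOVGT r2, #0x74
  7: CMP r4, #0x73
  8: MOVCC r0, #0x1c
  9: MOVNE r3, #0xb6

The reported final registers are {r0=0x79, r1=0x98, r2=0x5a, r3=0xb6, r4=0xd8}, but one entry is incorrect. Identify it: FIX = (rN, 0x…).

[0] flags=0010 → (cmp)
[1] flags=0010 CS?T → r4=0xd8
[2] flags=0010 MI?F → skip
[3] flags=1000 → (cmp)
[4] flags=1000 VS?F → skip
[5] flags=1000 LT?T → r0=0x79
[6] flags=1000 GT?F → skip
[7] flags=0011 → (cmp)
[8] flags=0011 CC?F → skip
[9] flags=0011 NE?T → r3=0xb6

FIX = (r2, 0x1e)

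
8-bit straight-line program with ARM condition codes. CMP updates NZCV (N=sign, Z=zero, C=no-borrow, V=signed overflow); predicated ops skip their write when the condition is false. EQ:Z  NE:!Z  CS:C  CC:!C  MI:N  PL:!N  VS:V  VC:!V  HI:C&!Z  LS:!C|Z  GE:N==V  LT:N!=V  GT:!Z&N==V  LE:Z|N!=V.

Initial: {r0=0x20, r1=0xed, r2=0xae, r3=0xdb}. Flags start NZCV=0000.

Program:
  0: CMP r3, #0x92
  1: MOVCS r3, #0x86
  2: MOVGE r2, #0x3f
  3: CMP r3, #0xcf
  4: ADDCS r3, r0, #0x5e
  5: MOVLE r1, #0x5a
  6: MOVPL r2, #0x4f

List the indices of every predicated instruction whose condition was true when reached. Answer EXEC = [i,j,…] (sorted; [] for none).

EXEC = [1,2,5]

0: ✓ CMP  NZCV=0010
1: ✓ MOVCS  r3←0x86
2: ✓ MOVGE  r2←0x3f
3: ✓ CMP  NZCV=1000
4: · ADDCS
5: ✓ MOVLE  r1←0x5a
6: · MOVPL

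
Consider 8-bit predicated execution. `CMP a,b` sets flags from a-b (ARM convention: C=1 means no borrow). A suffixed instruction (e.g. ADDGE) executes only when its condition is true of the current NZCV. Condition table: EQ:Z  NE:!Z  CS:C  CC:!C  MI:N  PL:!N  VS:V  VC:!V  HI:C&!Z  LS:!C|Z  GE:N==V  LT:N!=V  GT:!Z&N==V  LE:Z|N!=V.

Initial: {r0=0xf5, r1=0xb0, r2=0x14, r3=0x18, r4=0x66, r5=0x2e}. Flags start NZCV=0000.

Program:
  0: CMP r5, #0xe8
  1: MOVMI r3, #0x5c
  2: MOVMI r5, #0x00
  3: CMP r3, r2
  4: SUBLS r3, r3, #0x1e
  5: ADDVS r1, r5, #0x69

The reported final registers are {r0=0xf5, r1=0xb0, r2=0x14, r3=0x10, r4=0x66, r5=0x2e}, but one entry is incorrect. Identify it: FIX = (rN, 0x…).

FIX = (r3, 0x18)

[0] flags=0000 → (cmp)
[1] flags=0000 MI?F → skip
[2] flags=0000 MI?F → skip
[3] flags=0010 → (cmp)
[4] flags=0010 LS?F → skip
[5] flags=0010 VS?F → skip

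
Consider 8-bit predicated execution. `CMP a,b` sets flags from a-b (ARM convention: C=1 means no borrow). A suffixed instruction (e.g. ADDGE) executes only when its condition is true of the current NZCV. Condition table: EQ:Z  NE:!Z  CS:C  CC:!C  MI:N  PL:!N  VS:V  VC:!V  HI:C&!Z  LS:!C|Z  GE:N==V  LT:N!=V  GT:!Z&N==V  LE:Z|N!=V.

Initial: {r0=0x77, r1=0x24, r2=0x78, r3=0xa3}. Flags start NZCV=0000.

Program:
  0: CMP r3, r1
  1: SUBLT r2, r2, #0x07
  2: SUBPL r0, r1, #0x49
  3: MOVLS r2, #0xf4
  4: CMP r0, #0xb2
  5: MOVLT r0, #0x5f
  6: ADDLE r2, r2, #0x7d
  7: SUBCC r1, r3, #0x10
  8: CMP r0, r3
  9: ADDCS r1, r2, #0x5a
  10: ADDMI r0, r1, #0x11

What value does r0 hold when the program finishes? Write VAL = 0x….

0: ✓ CMP  NZCV=0011
1: ✓ SUBLT  r2←0x71
2: ✓ SUBPL  r0←0xdb
3: · MOVLS
4: ✓ CMP  NZCV=0010
5: · MOVLT
6: · ADDLE
7: · SUBCC
8: ✓ CMP  NZCV=0010
9: ✓ ADDCS  r1←0xcb
10: · ADDMI

VAL = 0xdb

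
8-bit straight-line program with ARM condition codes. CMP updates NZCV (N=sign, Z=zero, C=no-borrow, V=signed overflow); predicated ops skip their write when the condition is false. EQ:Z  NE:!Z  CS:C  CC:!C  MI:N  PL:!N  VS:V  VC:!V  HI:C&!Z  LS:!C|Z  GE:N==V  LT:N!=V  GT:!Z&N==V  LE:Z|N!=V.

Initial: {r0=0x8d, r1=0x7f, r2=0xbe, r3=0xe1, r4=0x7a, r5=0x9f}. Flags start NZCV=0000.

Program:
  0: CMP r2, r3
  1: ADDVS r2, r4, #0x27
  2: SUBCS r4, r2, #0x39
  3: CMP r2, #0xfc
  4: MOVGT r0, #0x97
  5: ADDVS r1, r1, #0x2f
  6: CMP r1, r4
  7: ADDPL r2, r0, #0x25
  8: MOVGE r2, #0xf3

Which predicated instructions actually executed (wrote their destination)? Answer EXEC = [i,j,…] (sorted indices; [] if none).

[0] flags=1000 → (cmp)
[1] flags=1000 VS?F → skip
[2] flags=1000 CS?F → skip
[3] flags=1000 → (cmp)
[4] flags=1000 GT?F → skip
[5] flags=1000 VS?F → skip
[6] flags=0010 → (cmp)
[7] flags=0010 PL?T → r2=0xb2
[8] flags=0010 GE?T → r2=0xf3

EXEC = [7,8]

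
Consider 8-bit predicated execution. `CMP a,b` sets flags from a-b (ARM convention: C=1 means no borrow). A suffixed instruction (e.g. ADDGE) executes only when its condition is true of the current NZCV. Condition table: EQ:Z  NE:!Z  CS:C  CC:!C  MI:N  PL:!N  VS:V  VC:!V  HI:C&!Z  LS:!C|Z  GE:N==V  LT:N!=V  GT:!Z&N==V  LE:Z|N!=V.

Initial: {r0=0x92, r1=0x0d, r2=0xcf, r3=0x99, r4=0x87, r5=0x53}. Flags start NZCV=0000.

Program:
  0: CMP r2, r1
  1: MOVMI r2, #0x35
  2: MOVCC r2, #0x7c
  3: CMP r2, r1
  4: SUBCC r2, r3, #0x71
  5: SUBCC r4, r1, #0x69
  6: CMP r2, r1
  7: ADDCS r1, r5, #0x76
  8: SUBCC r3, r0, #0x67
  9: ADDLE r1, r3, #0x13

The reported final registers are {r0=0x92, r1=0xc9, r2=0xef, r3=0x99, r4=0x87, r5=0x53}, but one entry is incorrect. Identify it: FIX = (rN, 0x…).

FIX = (r2, 0x35)

0: ✓ CMP  NZCV=1010
1: ✓ MOVMI  r2←0x35
2: · MOVCC
3: ✓ CMP  NZCV=0010
4: · SUBCC
5: · SUBCC
6: ✓ CMP  NZCV=0010
7: ✓ ADDCS  r1←0xc9
8: · SUBCC
9: · ADDLE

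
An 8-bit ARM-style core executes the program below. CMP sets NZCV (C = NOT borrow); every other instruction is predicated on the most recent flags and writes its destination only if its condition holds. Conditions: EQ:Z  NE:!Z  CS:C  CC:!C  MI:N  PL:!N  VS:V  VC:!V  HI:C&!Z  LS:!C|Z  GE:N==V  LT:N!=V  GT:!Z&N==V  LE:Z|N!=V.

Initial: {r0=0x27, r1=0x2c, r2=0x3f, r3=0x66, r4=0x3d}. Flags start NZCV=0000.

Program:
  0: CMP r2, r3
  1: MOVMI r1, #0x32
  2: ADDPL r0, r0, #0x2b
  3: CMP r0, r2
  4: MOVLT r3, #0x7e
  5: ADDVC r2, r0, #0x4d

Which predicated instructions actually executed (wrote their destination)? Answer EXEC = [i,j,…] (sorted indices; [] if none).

[0] flags=1000 → (cmp)
[1] flags=1000 MI?T → r1=0x32
[2] flags=1000 PL?F → skip
[3] flags=1000 → (cmp)
[4] flags=1000 LT?T → r3=0x7e
[5] flags=1000 VC?T → r2=0x74

EXEC = [1,4,5]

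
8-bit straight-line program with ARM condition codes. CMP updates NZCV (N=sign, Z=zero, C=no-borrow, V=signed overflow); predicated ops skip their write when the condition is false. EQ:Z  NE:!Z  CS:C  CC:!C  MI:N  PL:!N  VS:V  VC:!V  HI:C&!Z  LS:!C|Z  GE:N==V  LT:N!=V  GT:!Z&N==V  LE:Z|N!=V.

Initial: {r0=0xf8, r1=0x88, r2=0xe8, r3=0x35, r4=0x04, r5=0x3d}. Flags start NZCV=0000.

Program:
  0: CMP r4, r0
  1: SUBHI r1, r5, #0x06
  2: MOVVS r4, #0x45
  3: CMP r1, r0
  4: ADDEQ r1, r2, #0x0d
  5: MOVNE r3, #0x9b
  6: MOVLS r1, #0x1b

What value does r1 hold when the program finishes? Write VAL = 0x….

VAL = 0x1b

0: ✓ CMP  NZCV=0000
1: · SUBHI
2: · MOVVS
3: ✓ CMP  NZCV=1000
4: · ADDEQ
5: ✓ MOVNE  r3←0x9b
6: ✓ MOVLS  r1←0x1b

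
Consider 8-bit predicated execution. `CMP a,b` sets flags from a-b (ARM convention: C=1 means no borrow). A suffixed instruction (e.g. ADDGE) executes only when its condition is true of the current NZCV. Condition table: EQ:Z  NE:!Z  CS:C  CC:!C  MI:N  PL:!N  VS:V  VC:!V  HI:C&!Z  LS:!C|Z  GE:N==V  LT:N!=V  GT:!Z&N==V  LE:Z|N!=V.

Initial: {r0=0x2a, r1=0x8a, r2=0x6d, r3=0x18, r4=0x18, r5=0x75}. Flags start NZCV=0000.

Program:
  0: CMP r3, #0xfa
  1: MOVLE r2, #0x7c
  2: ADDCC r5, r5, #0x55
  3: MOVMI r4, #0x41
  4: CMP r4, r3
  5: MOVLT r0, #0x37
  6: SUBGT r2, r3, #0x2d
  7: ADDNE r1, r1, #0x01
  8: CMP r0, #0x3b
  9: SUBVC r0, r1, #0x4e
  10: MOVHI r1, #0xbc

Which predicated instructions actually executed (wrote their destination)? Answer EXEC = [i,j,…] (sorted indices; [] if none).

0: ✓ CMP  NZCV=0000
1: · MOVLE
2: ✓ ADDCC  r5←0xca
3: · MOVMI
4: ✓ CMP  NZCV=0110
5: · MOVLT
6: · SUBGT
7: · ADDNE
8: ✓ CMP  NZCV=1000
9: ✓ SUBVC  r0←0x3c
10: · MOVHI

EXEC = [2,9]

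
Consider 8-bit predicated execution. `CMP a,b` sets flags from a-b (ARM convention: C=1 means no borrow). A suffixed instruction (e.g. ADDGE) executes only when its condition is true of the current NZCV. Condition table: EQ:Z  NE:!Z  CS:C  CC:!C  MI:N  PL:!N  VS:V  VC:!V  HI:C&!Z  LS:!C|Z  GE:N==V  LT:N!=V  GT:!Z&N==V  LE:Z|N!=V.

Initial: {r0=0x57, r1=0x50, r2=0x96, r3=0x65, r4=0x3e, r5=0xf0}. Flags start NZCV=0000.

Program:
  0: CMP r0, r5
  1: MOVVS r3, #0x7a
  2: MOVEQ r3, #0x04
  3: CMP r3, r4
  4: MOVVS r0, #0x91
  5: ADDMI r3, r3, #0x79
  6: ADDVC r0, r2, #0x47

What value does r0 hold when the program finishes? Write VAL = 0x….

VAL = 0xdd

0: ✓ CMP  NZCV=0000
1: · MOVVS
2: · MOVEQ
3: ✓ CMP  NZCV=0010
4: · MOVVS
5: · ADDMI
6: ✓ ADDVC  r0←0xdd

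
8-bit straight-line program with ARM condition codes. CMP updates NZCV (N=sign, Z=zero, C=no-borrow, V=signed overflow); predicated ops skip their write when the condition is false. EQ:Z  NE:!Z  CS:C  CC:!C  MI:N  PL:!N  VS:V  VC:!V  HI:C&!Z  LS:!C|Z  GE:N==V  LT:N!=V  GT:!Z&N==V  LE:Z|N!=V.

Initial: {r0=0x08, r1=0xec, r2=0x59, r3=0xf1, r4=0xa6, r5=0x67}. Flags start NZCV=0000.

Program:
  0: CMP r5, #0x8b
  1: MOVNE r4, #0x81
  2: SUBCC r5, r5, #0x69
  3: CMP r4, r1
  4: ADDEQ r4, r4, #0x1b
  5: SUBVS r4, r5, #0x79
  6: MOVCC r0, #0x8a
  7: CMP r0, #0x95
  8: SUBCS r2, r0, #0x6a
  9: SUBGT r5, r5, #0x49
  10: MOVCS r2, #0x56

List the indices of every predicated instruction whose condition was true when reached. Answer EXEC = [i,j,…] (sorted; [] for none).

EXEC = [1,2,6]

0: ✓ CMP  NZCV=1001
1: ✓ MOVNE  r4←0x81
2: ✓ SUBCC  r5←0xfe
3: ✓ CMP  NZCV=1000
4: · ADDEQ
5: · SUBVS
6: ✓ MOVCC  r0←0x8a
7: ✓ CMP  NZCV=1000
8: · SUBCS
9: · SUBGT
10: · MOVCS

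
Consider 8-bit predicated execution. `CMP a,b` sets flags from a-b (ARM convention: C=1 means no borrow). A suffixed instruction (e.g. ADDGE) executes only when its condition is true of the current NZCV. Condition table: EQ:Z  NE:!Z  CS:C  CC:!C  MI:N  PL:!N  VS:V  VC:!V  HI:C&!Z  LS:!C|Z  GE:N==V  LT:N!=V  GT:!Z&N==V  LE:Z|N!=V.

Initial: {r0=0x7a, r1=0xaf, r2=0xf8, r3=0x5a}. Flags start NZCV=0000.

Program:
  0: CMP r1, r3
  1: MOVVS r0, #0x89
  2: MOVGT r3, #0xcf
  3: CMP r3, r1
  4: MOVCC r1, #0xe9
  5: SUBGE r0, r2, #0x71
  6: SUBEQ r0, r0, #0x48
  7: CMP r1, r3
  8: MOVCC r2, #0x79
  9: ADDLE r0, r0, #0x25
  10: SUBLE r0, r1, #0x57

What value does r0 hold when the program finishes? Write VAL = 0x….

[0] flags=0011 → (cmp)
[1] flags=0011 VS?T → r0=0x89
[2] flags=0011 GT?F → skip
[3] flags=1001 → (cmp)
[4] flags=1001 CC?T → r1=0xe9
[5] flags=1001 GE?T → r0=0x87
[6] flags=1001 EQ?F → skip
[7] flags=1010 → (cmp)
[8] flags=1010 CC?F → skip
[9] flags=1010 LE?T → r0=0xac
[10] flags=1010 LE?T → r0=0x92

VAL = 0x92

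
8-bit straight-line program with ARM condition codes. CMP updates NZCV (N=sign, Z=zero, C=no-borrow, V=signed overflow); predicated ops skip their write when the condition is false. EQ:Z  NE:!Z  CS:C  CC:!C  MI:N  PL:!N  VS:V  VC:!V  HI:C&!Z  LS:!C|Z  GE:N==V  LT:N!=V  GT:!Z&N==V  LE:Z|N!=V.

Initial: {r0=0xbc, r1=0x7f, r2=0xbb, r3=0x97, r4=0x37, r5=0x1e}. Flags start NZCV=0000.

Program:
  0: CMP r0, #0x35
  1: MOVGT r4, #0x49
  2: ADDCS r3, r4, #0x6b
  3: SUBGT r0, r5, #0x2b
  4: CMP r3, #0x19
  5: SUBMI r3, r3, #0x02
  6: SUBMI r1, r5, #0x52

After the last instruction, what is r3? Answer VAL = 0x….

VAL = 0xa0

[0] flags=1010 → (cmp)
[1] flags=1010 GT?F → skip
[2] flags=1010 CS?T → r3=0xa2
[3] flags=1010 GT?F → skip
[4] flags=1010 → (cmp)
[5] flags=1010 MI?T → r3=0xa0
[6] flags=1010 MI?T → r1=0xcc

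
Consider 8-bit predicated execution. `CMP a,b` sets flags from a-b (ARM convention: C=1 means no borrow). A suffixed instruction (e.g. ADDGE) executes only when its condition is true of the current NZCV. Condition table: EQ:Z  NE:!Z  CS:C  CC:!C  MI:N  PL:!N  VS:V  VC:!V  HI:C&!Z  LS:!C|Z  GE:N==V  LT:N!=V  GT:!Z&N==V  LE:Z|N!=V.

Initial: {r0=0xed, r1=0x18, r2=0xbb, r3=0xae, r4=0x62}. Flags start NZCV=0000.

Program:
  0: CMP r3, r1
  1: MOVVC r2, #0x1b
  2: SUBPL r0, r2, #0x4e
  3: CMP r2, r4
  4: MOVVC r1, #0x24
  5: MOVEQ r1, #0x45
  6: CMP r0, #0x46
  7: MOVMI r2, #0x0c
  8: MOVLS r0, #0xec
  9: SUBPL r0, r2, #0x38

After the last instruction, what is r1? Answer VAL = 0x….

[0] flags=1010 → (cmp)
[1] flags=1010 VC?T → r2=0x1b
[2] flags=1010 PL?F → skip
[3] flags=1000 → (cmp)
[4] flags=1000 VC?T → r1=0x24
[5] flags=1000 EQ?F → skip
[6] flags=1010 → (cmp)
[7] flags=1010 MI?T → r2=0x0c
[8] flags=1010 LS?F → skip
[9] flags=1010 PL?F → skip

VAL = 0x24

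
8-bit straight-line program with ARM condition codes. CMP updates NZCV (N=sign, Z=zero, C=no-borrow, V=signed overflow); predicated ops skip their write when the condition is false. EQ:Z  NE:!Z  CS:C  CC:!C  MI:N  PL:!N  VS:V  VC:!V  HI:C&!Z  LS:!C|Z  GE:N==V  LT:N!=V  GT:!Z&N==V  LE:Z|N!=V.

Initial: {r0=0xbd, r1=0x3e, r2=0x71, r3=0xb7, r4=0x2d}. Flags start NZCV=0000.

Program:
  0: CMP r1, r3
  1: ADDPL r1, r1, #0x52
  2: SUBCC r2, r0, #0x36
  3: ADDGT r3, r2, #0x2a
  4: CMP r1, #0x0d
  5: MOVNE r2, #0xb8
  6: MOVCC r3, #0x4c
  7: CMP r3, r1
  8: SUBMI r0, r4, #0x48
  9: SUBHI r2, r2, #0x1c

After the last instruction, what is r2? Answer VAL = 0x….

[0] flags=1001 → (cmp)
[1] flags=1001 PL?F → skip
[2] flags=1001 CC?T → r2=0x87
[3] flags=1001 GT?T → r3=0xb1
[4] flags=0010 → (cmp)
[5] flags=0010 NE?T → r2=0xb8
[6] flags=0010 CC?F → skip
[7] flags=0011 → (cmp)
[8] flags=0011 MI?F → skip
[9] flags=0011 HI?T → r2=0x9c

VAL = 0x9c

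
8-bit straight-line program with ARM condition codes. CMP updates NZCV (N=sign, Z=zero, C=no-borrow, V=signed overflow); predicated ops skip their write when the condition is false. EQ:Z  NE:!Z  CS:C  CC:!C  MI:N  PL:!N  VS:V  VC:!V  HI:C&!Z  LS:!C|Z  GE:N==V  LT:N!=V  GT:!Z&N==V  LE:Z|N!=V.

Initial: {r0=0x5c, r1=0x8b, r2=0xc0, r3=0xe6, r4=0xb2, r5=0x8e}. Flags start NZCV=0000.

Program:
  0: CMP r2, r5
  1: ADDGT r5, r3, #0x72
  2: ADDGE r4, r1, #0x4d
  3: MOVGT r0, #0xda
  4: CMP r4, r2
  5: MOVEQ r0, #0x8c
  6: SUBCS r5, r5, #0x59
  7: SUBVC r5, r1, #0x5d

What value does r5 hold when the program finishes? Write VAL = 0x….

VAL = 0x2e

[0] flags=0010 → (cmp)
[1] flags=0010 GT?T → r5=0x58
[2] flags=0010 GE?T → r4=0xd8
[3] flags=0010 GT?T → r0=0xda
[4] flags=0010 → (cmp)
[5] flags=0010 EQ?F → skip
[6] flags=0010 CS?T → r5=0xff
[7] flags=0010 VC?T → r5=0x2e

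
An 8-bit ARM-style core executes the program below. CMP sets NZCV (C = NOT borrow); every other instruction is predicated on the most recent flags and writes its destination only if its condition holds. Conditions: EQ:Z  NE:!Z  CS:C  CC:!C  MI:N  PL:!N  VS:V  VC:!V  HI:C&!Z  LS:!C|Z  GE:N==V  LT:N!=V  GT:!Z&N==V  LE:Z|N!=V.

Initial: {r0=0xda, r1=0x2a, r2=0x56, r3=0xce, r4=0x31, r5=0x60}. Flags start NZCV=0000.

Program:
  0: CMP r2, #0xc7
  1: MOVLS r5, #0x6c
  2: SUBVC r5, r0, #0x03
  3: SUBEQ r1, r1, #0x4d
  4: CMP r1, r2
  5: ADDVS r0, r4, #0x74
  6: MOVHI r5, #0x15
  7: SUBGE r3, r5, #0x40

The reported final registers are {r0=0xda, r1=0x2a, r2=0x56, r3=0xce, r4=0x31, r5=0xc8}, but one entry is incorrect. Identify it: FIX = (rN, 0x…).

[0] flags=1001 → (cmp)
[1] flags=1001 LS?T → r5=0x6c
[2] flags=1001 VC?F → skip
[3] flags=1001 EQ?F → skip
[4] flags=1000 → (cmp)
[5] flags=1000 VS?F → skip
[6] flags=1000 HI?F → skip
[7] flags=1000 GE?F → skip

FIX = (r5, 0x6c)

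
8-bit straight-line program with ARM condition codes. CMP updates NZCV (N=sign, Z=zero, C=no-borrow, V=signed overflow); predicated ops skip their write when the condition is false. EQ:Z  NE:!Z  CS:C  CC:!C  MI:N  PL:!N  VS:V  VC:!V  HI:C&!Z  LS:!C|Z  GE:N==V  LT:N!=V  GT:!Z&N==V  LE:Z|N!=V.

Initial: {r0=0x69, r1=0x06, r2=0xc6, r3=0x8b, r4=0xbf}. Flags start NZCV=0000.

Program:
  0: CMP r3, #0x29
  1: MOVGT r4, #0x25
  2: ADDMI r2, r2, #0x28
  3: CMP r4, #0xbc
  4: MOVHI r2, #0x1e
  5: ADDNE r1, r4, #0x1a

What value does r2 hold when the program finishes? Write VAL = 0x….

[0] flags=0011 → (cmp)
[1] flags=0011 GT?F → skip
[2] flags=0011 MI?F → skip
[3] flags=0010 → (cmp)
[4] flags=0010 HI?T → r2=0x1e
[5] flags=0010 NE?T → r1=0xd9

VAL = 0x1e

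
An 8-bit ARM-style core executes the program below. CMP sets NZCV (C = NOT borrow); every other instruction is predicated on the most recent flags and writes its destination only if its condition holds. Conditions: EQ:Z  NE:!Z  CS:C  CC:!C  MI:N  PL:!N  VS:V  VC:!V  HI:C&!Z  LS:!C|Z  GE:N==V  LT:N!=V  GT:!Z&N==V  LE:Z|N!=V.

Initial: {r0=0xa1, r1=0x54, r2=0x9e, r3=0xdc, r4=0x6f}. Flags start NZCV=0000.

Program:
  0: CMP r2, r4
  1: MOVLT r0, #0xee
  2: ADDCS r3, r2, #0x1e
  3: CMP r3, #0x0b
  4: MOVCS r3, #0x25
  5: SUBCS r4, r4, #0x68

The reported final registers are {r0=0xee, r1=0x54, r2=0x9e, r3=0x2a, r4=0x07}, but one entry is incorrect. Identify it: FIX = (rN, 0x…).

0: ✓ CMP  NZCV=0011
1: ✓ MOVLT  r0←0xee
2: ✓ ADDCS  r3←0xbc
3: ✓ CMP  NZCV=1010
4: ✓ MOVCS  r3←0x25
5: ✓ SUBCS  r4←0x07

FIX = (r3, 0x25)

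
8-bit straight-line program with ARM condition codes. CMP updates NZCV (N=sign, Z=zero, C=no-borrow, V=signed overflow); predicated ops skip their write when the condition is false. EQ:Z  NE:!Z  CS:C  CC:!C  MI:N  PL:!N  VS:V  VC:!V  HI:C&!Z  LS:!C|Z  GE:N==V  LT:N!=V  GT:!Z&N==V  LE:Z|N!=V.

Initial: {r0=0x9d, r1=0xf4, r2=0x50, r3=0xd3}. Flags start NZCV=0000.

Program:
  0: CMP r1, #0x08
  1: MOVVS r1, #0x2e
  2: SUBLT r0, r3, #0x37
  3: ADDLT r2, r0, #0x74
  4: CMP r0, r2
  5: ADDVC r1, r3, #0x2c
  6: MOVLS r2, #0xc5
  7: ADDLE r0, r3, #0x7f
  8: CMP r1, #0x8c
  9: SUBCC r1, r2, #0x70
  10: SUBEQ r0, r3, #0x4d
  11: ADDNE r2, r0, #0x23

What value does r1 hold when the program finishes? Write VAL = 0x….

[0] flags=1010 → (cmp)
[1] flags=1010 VS?F → skip
[2] flags=1010 LT?T → r0=0x9c
[3] flags=1010 LT?T → r2=0x10
[4] flags=1010 → (cmp)
[5] flags=1010 VC?T → r1=0xff
[6] flags=1010 LS?F → skip
[7] flags=1010 LE?T → r0=0x52
[8] flags=0010 → (cmp)
[9] flags=0010 CC?F → skip
[10] flags=0010 EQ?F → skip
[11] flags=0010 NE?T → r2=0x75

VAL = 0xff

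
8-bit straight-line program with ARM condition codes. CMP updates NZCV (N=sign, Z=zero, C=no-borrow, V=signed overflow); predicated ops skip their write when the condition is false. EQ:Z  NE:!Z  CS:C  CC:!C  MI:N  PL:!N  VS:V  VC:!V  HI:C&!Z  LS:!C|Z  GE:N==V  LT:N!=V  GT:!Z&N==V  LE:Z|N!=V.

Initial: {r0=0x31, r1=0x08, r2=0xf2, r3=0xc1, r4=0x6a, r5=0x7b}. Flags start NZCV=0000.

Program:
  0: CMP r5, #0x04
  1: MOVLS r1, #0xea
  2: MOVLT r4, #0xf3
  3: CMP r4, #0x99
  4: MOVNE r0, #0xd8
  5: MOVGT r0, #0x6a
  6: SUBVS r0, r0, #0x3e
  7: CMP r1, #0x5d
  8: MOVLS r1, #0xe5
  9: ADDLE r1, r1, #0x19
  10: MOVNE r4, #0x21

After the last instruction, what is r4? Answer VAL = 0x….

[0] flags=0010 → (cmp)
[1] flags=0010 LS?F → skip
[2] flags=0010 LT?F → skip
[3] flags=1001 → (cmp)
[4] flags=1001 NE?T → r0=0xd8
[5] flags=1001 GT?T → r0=0x6a
[6] flags=1001 VS?T → r0=0x2c
[7] flags=1000 → (cmp)
[8] flags=1000 LS?T → r1=0xe5
[9] flags=1000 LE?T → r1=0xfe
[10] flags=1000 NE?T → r4=0x21

VAL = 0x21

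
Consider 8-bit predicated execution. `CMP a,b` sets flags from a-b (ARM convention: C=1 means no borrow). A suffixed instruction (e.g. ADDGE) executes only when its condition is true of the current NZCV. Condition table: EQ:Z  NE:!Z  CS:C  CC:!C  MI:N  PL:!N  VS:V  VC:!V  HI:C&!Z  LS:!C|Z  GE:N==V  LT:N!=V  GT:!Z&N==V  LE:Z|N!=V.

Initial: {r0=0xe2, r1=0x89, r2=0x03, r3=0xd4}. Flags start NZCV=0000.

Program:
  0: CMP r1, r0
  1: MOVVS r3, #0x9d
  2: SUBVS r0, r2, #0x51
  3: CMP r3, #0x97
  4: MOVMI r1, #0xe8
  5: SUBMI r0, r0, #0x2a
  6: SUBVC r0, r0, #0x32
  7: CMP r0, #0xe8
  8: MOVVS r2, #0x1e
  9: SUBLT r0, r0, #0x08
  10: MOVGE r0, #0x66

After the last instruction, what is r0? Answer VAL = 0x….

VAL = 0xa8

0: ✓ CMP  NZCV=1000
1: · MOVVS
2: · SUBVS
3: ✓ CMP  NZCV=0010
4: · MOVMI
5: · SUBMI
6: ✓ SUBVC  r0←0xb0
7: ✓ CMP  NZCV=1000
8: · MOVVS
9: ✓ SUBLT  r0←0xa8
10: · MOVGE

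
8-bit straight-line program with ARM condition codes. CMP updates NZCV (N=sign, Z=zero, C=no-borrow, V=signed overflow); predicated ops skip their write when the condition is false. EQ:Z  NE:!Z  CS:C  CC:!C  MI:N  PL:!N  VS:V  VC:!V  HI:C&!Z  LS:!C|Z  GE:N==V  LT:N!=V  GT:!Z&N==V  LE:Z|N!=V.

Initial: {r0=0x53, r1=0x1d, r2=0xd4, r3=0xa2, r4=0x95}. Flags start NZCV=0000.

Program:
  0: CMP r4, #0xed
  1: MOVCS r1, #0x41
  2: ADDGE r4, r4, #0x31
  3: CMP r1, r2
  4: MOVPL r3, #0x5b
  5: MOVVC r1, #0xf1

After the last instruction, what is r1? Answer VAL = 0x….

VAL = 0xf1

0: ✓ CMP  NZCV=1000
1: · MOVCS
2: · ADDGE
3: ✓ CMP  NZCV=0000
4: ✓ MOVPL  r3←0x5b
5: ✓ MOVVC  r1←0xf1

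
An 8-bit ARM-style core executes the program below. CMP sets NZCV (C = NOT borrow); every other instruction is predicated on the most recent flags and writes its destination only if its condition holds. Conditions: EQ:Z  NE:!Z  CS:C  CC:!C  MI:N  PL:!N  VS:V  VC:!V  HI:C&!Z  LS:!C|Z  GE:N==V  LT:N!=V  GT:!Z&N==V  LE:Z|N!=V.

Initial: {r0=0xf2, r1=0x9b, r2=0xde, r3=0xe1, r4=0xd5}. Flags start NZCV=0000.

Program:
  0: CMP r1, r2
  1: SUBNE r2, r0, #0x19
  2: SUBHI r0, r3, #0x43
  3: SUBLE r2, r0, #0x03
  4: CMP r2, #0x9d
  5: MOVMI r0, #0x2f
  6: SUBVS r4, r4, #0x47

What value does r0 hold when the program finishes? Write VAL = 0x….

VAL = 0xf2

0: ✓ CMP  NZCV=1000
1: ✓ SUBNE  r2←0xd9
2: · SUBHI
3: ✓ SUBLE  r2←0xef
4: ✓ CMP  NZCV=0010
5: · MOVMI
6: · SUBVS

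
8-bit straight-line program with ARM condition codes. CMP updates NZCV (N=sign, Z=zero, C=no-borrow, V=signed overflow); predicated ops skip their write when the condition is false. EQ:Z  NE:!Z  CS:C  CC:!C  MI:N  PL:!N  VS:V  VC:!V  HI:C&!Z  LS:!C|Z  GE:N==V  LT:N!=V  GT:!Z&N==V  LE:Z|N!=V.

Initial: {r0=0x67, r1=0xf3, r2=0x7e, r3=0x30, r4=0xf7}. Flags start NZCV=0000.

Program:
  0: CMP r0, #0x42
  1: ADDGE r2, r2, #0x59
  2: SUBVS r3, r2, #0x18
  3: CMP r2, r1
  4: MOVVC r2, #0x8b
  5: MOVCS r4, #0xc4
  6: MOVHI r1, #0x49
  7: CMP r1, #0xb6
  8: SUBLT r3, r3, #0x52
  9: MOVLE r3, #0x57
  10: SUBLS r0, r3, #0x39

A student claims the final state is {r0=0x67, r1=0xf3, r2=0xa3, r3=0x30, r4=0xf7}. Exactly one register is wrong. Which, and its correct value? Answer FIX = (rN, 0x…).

FIX = (r2, 0x8b)

[0] flags=0010 → (cmp)
[1] flags=0010 GE?T → r2=0xd7
[2] flags=0010 VS?F → skip
[3] flags=1000 → (cmp)
[4] flags=1000 VC?T → r2=0x8b
[5] flags=1000 CS?F → skip
[6] flags=1000 HI?F → skip
[7] flags=0010 → (cmp)
[8] flags=0010 LT?F → skip
[9] flags=0010 LE?F → skip
[10] flags=0010 LS?F → skip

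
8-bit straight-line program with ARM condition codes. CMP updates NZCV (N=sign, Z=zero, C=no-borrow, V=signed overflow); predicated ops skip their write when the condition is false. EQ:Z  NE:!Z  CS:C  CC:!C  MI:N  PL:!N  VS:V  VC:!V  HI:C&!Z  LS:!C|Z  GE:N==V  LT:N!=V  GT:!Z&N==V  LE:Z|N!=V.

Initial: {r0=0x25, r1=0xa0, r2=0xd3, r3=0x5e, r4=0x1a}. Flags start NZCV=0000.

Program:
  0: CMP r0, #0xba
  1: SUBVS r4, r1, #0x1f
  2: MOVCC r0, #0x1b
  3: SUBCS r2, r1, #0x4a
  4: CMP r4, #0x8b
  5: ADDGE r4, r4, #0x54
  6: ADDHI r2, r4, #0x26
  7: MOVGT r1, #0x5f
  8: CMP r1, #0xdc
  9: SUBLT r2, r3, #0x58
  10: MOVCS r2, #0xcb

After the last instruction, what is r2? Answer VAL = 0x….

[0] flags=0000 → (cmp)
[1] flags=0000 VS?F → skip
[2] flags=0000 CC?T → r0=0x1b
[3] flags=0000 CS?F → skip
[4] flags=1001 → (cmp)
[5] flags=1001 GE?T → r4=0x6e
[6] flags=1001 HI?F → skip
[7] flags=1001 GT?T → r1=0x5f
[8] flags=1001 → (cmp)
[9] flags=1001 LT?F → skip
[10] flags=1001 CS?F → skip

VAL = 0xd3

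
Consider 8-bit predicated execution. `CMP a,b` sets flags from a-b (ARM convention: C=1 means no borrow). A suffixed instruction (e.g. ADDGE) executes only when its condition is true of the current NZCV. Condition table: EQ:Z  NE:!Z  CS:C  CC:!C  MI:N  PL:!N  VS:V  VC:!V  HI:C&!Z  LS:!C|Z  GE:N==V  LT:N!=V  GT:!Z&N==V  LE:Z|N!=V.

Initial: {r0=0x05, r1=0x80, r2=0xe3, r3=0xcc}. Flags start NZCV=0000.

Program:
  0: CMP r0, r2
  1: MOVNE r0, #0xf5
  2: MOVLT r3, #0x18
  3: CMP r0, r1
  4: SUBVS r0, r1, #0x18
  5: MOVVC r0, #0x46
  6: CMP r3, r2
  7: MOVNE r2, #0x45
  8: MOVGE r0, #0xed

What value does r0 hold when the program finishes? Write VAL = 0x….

0: ✓ CMP  NZCV=0000
1: ✓ MOVNE  r0←0xf5
2: · MOVLT
3: ✓ CMP  NZCV=0010
4: · SUBVS
5: ✓ MOVVC  r0←0x46
6: ✓ CMP  NZCV=1000
7: ✓ MOVNE  r2←0x45
8: · MOVGE

VAL = 0x46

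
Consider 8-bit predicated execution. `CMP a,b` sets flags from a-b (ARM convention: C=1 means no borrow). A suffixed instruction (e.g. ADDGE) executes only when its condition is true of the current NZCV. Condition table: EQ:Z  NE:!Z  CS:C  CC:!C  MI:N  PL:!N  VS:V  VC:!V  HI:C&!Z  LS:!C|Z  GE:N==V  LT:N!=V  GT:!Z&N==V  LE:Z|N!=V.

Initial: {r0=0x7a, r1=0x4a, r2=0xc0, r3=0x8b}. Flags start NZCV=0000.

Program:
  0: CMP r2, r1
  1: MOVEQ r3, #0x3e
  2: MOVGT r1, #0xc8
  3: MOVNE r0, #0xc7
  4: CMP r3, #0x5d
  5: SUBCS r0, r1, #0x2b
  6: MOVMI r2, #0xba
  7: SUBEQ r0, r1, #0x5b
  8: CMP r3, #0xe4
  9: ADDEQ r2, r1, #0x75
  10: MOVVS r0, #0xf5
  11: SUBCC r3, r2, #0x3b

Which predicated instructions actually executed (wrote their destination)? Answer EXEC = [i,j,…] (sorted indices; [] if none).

EXEC = [3,5,11]

[0] flags=0011 → (cmp)
[1] flags=0011 EQ?F → skip
[2] flags=0011 GT?F → skip
[3] flags=0011 NE?T → r0=0xc7
[4] flags=0011 → (cmp)
[5] flags=0011 CS?T → r0=0x1f
[6] flags=0011 MI?F → skip
[7] flags=0011 EQ?F → skip
[8] flags=1000 → (cmp)
[9] flags=1000 EQ?F → skip
[10] flags=1000 VS?F → skip
[11] flags=1000 CC?T → r3=0x85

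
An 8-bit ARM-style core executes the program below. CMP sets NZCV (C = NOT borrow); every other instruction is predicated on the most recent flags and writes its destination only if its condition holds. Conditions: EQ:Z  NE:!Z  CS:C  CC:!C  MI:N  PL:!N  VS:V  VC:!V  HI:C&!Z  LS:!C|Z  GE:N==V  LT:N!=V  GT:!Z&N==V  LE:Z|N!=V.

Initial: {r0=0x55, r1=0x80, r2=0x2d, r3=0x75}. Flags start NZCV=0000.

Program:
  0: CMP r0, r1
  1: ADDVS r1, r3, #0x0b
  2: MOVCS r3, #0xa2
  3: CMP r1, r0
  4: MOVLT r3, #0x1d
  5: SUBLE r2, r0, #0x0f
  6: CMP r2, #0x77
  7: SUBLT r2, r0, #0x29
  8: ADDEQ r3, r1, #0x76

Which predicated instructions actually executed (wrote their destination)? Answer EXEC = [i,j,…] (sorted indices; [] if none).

[0] flags=1001 → (cmp)
[1] flags=1001 VS?T → r1=0x80
[2] flags=1001 CS?F → skip
[3] flags=0011 → (cmp)
[4] flags=0011 LT?T → r3=0x1d
[5] flags=0011 LE?T → r2=0x46
[6] flags=1000 → (cmp)
[7] flags=1000 LT?T → r2=0x2c
[8] flags=1000 EQ?F → skip

EXEC = [1,4,5,7]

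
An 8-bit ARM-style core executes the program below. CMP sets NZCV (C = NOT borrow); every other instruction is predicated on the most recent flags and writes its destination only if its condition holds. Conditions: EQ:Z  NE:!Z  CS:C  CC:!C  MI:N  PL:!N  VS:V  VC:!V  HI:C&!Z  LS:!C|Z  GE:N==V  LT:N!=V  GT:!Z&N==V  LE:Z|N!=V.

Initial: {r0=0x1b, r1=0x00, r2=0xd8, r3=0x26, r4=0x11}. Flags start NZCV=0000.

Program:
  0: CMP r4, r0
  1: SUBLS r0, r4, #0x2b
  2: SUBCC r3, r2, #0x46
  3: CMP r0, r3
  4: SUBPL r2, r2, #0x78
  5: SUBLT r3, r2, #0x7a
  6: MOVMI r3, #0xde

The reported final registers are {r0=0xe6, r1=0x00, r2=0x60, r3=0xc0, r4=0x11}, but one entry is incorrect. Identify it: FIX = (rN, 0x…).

FIX = (r3, 0x92)

[0] flags=1000 → (cmp)
[1] flags=1000 LS?T → r0=0xe6
[2] flags=1000 CC?T → r3=0x92
[3] flags=0010 → (cmp)
[4] flags=0010 PL?T → r2=0x60
[5] flags=0010 LT?F → skip
[6] flags=0010 MI?F → skip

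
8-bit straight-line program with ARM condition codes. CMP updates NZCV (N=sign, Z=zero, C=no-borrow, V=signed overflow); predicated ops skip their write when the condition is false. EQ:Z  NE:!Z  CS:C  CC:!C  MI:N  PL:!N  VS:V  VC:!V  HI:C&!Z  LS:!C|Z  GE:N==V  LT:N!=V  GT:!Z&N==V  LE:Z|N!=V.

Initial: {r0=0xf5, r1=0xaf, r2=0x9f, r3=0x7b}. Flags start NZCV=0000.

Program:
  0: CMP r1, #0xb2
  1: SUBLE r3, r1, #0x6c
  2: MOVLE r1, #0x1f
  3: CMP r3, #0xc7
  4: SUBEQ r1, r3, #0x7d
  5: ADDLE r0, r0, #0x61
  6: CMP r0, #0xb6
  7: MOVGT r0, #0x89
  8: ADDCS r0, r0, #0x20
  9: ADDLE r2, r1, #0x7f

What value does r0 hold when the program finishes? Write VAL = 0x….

VAL = 0xa9

0: ✓ CMP  NZCV=1000
1: ✓ SUBLE  r3←0x43
2: ✓ MOVLE  r1←0x1f
3: ✓ CMP  NZCV=0000
4: · SUBEQ
5: · ADDLE
6: ✓ CMP  NZCV=0010
7: ✓ MOVGT  r0←0x89
8: ✓ ADDCS  r0←0xa9
9: · ADDLE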